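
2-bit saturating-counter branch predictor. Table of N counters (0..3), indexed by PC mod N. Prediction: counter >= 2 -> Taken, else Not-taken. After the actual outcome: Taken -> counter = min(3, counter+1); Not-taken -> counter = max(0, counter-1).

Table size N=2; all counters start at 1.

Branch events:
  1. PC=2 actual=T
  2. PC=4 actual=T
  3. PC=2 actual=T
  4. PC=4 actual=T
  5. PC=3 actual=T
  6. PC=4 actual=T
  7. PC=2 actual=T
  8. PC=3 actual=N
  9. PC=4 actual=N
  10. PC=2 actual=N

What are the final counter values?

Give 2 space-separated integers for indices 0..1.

Answer: 1 1

Derivation:
Ev 1: PC=2 idx=0 pred=N actual=T -> ctr[0]=2
Ev 2: PC=4 idx=0 pred=T actual=T -> ctr[0]=3
Ev 3: PC=2 idx=0 pred=T actual=T -> ctr[0]=3
Ev 4: PC=4 idx=0 pred=T actual=T -> ctr[0]=3
Ev 5: PC=3 idx=1 pred=N actual=T -> ctr[1]=2
Ev 6: PC=4 idx=0 pred=T actual=T -> ctr[0]=3
Ev 7: PC=2 idx=0 pred=T actual=T -> ctr[0]=3
Ev 8: PC=3 idx=1 pred=T actual=N -> ctr[1]=1
Ev 9: PC=4 idx=0 pred=T actual=N -> ctr[0]=2
Ev 10: PC=2 idx=0 pred=T actual=N -> ctr[0]=1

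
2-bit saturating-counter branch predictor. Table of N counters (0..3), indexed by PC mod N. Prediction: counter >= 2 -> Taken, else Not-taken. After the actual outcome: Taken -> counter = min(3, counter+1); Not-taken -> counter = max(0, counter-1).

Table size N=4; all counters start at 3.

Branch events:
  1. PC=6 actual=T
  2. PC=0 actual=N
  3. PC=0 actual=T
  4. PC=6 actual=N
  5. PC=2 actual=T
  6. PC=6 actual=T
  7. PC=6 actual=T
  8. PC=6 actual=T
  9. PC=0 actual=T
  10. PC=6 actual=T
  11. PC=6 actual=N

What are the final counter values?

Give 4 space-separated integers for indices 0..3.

Ev 1: PC=6 idx=2 pred=T actual=T -> ctr[2]=3
Ev 2: PC=0 idx=0 pred=T actual=N -> ctr[0]=2
Ev 3: PC=0 idx=0 pred=T actual=T -> ctr[0]=3
Ev 4: PC=6 idx=2 pred=T actual=N -> ctr[2]=2
Ev 5: PC=2 idx=2 pred=T actual=T -> ctr[2]=3
Ev 6: PC=6 idx=2 pred=T actual=T -> ctr[2]=3
Ev 7: PC=6 idx=2 pred=T actual=T -> ctr[2]=3
Ev 8: PC=6 idx=2 pred=T actual=T -> ctr[2]=3
Ev 9: PC=0 idx=0 pred=T actual=T -> ctr[0]=3
Ev 10: PC=6 idx=2 pred=T actual=T -> ctr[2]=3
Ev 11: PC=6 idx=2 pred=T actual=N -> ctr[2]=2

Answer: 3 3 2 3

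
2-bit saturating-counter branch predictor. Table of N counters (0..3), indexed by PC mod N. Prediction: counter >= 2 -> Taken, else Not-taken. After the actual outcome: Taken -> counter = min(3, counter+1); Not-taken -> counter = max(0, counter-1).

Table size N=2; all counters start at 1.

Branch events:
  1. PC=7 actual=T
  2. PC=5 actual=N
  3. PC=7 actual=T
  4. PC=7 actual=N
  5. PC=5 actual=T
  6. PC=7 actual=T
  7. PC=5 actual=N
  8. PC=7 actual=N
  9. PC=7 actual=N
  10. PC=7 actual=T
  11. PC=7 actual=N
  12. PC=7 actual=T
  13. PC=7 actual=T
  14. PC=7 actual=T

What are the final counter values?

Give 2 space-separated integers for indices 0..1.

Answer: 1 3

Derivation:
Ev 1: PC=7 idx=1 pred=N actual=T -> ctr[1]=2
Ev 2: PC=5 idx=1 pred=T actual=N -> ctr[1]=1
Ev 3: PC=7 idx=1 pred=N actual=T -> ctr[1]=2
Ev 4: PC=7 idx=1 pred=T actual=N -> ctr[1]=1
Ev 5: PC=5 idx=1 pred=N actual=T -> ctr[1]=2
Ev 6: PC=7 idx=1 pred=T actual=T -> ctr[1]=3
Ev 7: PC=5 idx=1 pred=T actual=N -> ctr[1]=2
Ev 8: PC=7 idx=1 pred=T actual=N -> ctr[1]=1
Ev 9: PC=7 idx=1 pred=N actual=N -> ctr[1]=0
Ev 10: PC=7 idx=1 pred=N actual=T -> ctr[1]=1
Ev 11: PC=7 idx=1 pred=N actual=N -> ctr[1]=0
Ev 12: PC=7 idx=1 pred=N actual=T -> ctr[1]=1
Ev 13: PC=7 idx=1 pred=N actual=T -> ctr[1]=2
Ev 14: PC=7 idx=1 pred=T actual=T -> ctr[1]=3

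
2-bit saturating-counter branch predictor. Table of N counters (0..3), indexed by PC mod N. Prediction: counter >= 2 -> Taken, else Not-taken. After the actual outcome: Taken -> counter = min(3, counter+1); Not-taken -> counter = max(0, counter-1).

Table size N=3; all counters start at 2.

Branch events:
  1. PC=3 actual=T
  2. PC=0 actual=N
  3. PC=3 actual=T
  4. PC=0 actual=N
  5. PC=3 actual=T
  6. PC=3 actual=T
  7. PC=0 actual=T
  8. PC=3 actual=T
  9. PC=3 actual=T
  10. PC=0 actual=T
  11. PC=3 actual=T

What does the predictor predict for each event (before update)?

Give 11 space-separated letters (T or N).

Ev 1: PC=3 idx=0 pred=T actual=T -> ctr[0]=3
Ev 2: PC=0 idx=0 pred=T actual=N -> ctr[0]=2
Ev 3: PC=3 idx=0 pred=T actual=T -> ctr[0]=3
Ev 4: PC=0 idx=0 pred=T actual=N -> ctr[0]=2
Ev 5: PC=3 idx=0 pred=T actual=T -> ctr[0]=3
Ev 6: PC=3 idx=0 pred=T actual=T -> ctr[0]=3
Ev 7: PC=0 idx=0 pred=T actual=T -> ctr[0]=3
Ev 8: PC=3 idx=0 pred=T actual=T -> ctr[0]=3
Ev 9: PC=3 idx=0 pred=T actual=T -> ctr[0]=3
Ev 10: PC=0 idx=0 pred=T actual=T -> ctr[0]=3
Ev 11: PC=3 idx=0 pred=T actual=T -> ctr[0]=3

Answer: T T T T T T T T T T T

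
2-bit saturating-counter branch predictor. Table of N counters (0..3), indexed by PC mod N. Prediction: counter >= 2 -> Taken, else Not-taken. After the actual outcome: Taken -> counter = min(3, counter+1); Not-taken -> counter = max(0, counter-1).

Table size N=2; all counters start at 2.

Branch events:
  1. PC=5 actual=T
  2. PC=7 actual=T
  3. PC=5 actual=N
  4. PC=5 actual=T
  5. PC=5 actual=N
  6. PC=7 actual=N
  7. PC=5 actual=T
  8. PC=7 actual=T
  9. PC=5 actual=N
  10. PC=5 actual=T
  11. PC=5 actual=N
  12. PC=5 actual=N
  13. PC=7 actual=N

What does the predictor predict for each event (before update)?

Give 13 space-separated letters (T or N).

Ev 1: PC=5 idx=1 pred=T actual=T -> ctr[1]=3
Ev 2: PC=7 idx=1 pred=T actual=T -> ctr[1]=3
Ev 3: PC=5 idx=1 pred=T actual=N -> ctr[1]=2
Ev 4: PC=5 idx=1 pred=T actual=T -> ctr[1]=3
Ev 5: PC=5 idx=1 pred=T actual=N -> ctr[1]=2
Ev 6: PC=7 idx=1 pred=T actual=N -> ctr[1]=1
Ev 7: PC=5 idx=1 pred=N actual=T -> ctr[1]=2
Ev 8: PC=7 idx=1 pred=T actual=T -> ctr[1]=3
Ev 9: PC=5 idx=1 pred=T actual=N -> ctr[1]=2
Ev 10: PC=5 idx=1 pred=T actual=T -> ctr[1]=3
Ev 11: PC=5 idx=1 pred=T actual=N -> ctr[1]=2
Ev 12: PC=5 idx=1 pred=T actual=N -> ctr[1]=1
Ev 13: PC=7 idx=1 pred=N actual=N -> ctr[1]=0

Answer: T T T T T T N T T T T T N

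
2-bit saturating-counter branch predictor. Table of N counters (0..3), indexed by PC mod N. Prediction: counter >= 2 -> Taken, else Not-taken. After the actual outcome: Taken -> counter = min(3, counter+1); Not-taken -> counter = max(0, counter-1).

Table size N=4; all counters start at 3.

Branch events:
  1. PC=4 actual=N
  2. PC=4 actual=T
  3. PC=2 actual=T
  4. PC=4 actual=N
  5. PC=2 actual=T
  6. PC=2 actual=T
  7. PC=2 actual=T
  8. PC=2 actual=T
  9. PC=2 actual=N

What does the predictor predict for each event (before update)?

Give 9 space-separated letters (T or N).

Ev 1: PC=4 idx=0 pred=T actual=N -> ctr[0]=2
Ev 2: PC=4 idx=0 pred=T actual=T -> ctr[0]=3
Ev 3: PC=2 idx=2 pred=T actual=T -> ctr[2]=3
Ev 4: PC=4 idx=0 pred=T actual=N -> ctr[0]=2
Ev 5: PC=2 idx=2 pred=T actual=T -> ctr[2]=3
Ev 6: PC=2 idx=2 pred=T actual=T -> ctr[2]=3
Ev 7: PC=2 idx=2 pred=T actual=T -> ctr[2]=3
Ev 8: PC=2 idx=2 pred=T actual=T -> ctr[2]=3
Ev 9: PC=2 idx=2 pred=T actual=N -> ctr[2]=2

Answer: T T T T T T T T T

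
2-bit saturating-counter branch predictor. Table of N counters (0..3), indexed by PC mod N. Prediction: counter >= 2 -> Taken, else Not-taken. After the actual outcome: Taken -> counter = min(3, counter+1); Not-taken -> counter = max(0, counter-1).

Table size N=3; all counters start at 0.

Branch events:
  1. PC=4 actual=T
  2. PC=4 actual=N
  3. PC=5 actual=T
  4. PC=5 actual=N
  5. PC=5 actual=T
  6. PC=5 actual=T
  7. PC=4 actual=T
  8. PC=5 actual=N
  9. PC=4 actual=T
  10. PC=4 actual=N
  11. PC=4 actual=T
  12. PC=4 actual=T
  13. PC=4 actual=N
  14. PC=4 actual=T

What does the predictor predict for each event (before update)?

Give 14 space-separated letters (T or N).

Ev 1: PC=4 idx=1 pred=N actual=T -> ctr[1]=1
Ev 2: PC=4 idx=1 pred=N actual=N -> ctr[1]=0
Ev 3: PC=5 idx=2 pred=N actual=T -> ctr[2]=1
Ev 4: PC=5 idx=2 pred=N actual=N -> ctr[2]=0
Ev 5: PC=5 idx=2 pred=N actual=T -> ctr[2]=1
Ev 6: PC=5 idx=2 pred=N actual=T -> ctr[2]=2
Ev 7: PC=4 idx=1 pred=N actual=T -> ctr[1]=1
Ev 8: PC=5 idx=2 pred=T actual=N -> ctr[2]=1
Ev 9: PC=4 idx=1 pred=N actual=T -> ctr[1]=2
Ev 10: PC=4 idx=1 pred=T actual=N -> ctr[1]=1
Ev 11: PC=4 idx=1 pred=N actual=T -> ctr[1]=2
Ev 12: PC=4 idx=1 pred=T actual=T -> ctr[1]=3
Ev 13: PC=4 idx=1 pred=T actual=N -> ctr[1]=2
Ev 14: PC=4 idx=1 pred=T actual=T -> ctr[1]=3

Answer: N N N N N N N T N T N T T T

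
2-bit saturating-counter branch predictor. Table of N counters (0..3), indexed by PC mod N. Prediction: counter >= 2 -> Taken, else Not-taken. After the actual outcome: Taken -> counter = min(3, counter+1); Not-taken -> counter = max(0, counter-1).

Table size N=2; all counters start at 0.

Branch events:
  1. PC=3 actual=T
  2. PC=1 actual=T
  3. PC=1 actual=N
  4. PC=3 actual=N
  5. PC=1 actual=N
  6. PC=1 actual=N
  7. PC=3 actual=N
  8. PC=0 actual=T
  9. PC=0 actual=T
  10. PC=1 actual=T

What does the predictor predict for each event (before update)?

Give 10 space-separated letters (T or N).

Ev 1: PC=3 idx=1 pred=N actual=T -> ctr[1]=1
Ev 2: PC=1 idx=1 pred=N actual=T -> ctr[1]=2
Ev 3: PC=1 idx=1 pred=T actual=N -> ctr[1]=1
Ev 4: PC=3 idx=1 pred=N actual=N -> ctr[1]=0
Ev 5: PC=1 idx=1 pred=N actual=N -> ctr[1]=0
Ev 6: PC=1 idx=1 pred=N actual=N -> ctr[1]=0
Ev 7: PC=3 idx=1 pred=N actual=N -> ctr[1]=0
Ev 8: PC=0 idx=0 pred=N actual=T -> ctr[0]=1
Ev 9: PC=0 idx=0 pred=N actual=T -> ctr[0]=2
Ev 10: PC=1 idx=1 pred=N actual=T -> ctr[1]=1

Answer: N N T N N N N N N N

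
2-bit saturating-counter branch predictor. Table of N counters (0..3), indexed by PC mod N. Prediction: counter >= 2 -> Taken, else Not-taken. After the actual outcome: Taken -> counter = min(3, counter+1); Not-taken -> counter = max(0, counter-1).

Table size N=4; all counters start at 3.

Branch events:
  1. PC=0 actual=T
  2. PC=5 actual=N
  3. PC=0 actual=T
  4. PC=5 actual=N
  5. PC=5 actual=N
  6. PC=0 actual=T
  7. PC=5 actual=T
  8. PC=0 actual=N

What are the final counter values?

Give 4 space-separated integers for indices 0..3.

Answer: 2 1 3 3

Derivation:
Ev 1: PC=0 idx=0 pred=T actual=T -> ctr[0]=3
Ev 2: PC=5 idx=1 pred=T actual=N -> ctr[1]=2
Ev 3: PC=0 idx=0 pred=T actual=T -> ctr[0]=3
Ev 4: PC=5 idx=1 pred=T actual=N -> ctr[1]=1
Ev 5: PC=5 idx=1 pred=N actual=N -> ctr[1]=0
Ev 6: PC=0 idx=0 pred=T actual=T -> ctr[0]=3
Ev 7: PC=5 idx=1 pred=N actual=T -> ctr[1]=1
Ev 8: PC=0 idx=0 pred=T actual=N -> ctr[0]=2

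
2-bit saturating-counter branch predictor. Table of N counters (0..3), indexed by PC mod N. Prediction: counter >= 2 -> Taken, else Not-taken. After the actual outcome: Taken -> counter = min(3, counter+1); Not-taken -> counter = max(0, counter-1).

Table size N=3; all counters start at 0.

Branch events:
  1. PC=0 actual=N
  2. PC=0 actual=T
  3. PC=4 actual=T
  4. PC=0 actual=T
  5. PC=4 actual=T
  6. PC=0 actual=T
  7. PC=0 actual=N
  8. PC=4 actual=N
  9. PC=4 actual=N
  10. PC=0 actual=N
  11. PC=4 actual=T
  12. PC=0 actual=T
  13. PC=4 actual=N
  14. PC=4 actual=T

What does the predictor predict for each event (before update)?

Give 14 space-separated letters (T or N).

Ev 1: PC=0 idx=0 pred=N actual=N -> ctr[0]=0
Ev 2: PC=0 idx=0 pred=N actual=T -> ctr[0]=1
Ev 3: PC=4 idx=1 pred=N actual=T -> ctr[1]=1
Ev 4: PC=0 idx=0 pred=N actual=T -> ctr[0]=2
Ev 5: PC=4 idx=1 pred=N actual=T -> ctr[1]=2
Ev 6: PC=0 idx=0 pred=T actual=T -> ctr[0]=3
Ev 7: PC=0 idx=0 pred=T actual=N -> ctr[0]=2
Ev 8: PC=4 idx=1 pred=T actual=N -> ctr[1]=1
Ev 9: PC=4 idx=1 pred=N actual=N -> ctr[1]=0
Ev 10: PC=0 idx=0 pred=T actual=N -> ctr[0]=1
Ev 11: PC=4 idx=1 pred=N actual=T -> ctr[1]=1
Ev 12: PC=0 idx=0 pred=N actual=T -> ctr[0]=2
Ev 13: PC=4 idx=1 pred=N actual=N -> ctr[1]=0
Ev 14: PC=4 idx=1 pred=N actual=T -> ctr[1]=1

Answer: N N N N N T T T N T N N N N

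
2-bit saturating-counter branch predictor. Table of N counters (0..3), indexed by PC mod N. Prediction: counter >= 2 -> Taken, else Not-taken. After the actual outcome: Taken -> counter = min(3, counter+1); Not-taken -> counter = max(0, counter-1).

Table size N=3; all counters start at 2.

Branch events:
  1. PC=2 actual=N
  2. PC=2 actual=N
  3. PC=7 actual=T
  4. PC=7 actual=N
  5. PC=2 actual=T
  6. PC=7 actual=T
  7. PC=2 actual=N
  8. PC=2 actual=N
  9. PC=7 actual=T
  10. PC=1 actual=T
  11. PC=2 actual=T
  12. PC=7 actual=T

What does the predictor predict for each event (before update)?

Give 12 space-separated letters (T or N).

Ev 1: PC=2 idx=2 pred=T actual=N -> ctr[2]=1
Ev 2: PC=2 idx=2 pred=N actual=N -> ctr[2]=0
Ev 3: PC=7 idx=1 pred=T actual=T -> ctr[1]=3
Ev 4: PC=7 idx=1 pred=T actual=N -> ctr[1]=2
Ev 5: PC=2 idx=2 pred=N actual=T -> ctr[2]=1
Ev 6: PC=7 idx=1 pred=T actual=T -> ctr[1]=3
Ev 7: PC=2 idx=2 pred=N actual=N -> ctr[2]=0
Ev 8: PC=2 idx=2 pred=N actual=N -> ctr[2]=0
Ev 9: PC=7 idx=1 pred=T actual=T -> ctr[1]=3
Ev 10: PC=1 idx=1 pred=T actual=T -> ctr[1]=3
Ev 11: PC=2 idx=2 pred=N actual=T -> ctr[2]=1
Ev 12: PC=7 idx=1 pred=T actual=T -> ctr[1]=3

Answer: T N T T N T N N T T N T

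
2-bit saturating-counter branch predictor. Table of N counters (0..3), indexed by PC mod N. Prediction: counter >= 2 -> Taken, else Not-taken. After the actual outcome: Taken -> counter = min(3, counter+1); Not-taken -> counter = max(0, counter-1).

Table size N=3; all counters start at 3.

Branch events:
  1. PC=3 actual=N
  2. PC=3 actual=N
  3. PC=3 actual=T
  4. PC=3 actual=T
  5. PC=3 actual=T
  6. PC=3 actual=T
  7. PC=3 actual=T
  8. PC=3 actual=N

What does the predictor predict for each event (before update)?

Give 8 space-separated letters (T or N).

Ev 1: PC=3 idx=0 pred=T actual=N -> ctr[0]=2
Ev 2: PC=3 idx=0 pred=T actual=N -> ctr[0]=1
Ev 3: PC=3 idx=0 pred=N actual=T -> ctr[0]=2
Ev 4: PC=3 idx=0 pred=T actual=T -> ctr[0]=3
Ev 5: PC=3 idx=0 pred=T actual=T -> ctr[0]=3
Ev 6: PC=3 idx=0 pred=T actual=T -> ctr[0]=3
Ev 7: PC=3 idx=0 pred=T actual=T -> ctr[0]=3
Ev 8: PC=3 idx=0 pred=T actual=N -> ctr[0]=2

Answer: T T N T T T T T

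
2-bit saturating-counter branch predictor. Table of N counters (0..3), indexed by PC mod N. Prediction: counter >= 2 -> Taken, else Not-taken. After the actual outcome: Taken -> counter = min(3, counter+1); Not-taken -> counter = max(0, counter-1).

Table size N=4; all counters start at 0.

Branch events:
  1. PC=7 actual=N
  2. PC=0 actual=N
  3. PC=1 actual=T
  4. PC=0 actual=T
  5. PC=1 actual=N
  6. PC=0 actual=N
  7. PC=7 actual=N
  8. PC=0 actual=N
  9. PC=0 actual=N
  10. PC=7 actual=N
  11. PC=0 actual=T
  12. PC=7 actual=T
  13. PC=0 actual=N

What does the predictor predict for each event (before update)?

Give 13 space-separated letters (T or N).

Answer: N N N N N N N N N N N N N

Derivation:
Ev 1: PC=7 idx=3 pred=N actual=N -> ctr[3]=0
Ev 2: PC=0 idx=0 pred=N actual=N -> ctr[0]=0
Ev 3: PC=1 idx=1 pred=N actual=T -> ctr[1]=1
Ev 4: PC=0 idx=0 pred=N actual=T -> ctr[0]=1
Ev 5: PC=1 idx=1 pred=N actual=N -> ctr[1]=0
Ev 6: PC=0 idx=0 pred=N actual=N -> ctr[0]=0
Ev 7: PC=7 idx=3 pred=N actual=N -> ctr[3]=0
Ev 8: PC=0 idx=0 pred=N actual=N -> ctr[0]=0
Ev 9: PC=0 idx=0 pred=N actual=N -> ctr[0]=0
Ev 10: PC=7 idx=3 pred=N actual=N -> ctr[3]=0
Ev 11: PC=0 idx=0 pred=N actual=T -> ctr[0]=1
Ev 12: PC=7 idx=3 pred=N actual=T -> ctr[3]=1
Ev 13: PC=0 idx=0 pred=N actual=N -> ctr[0]=0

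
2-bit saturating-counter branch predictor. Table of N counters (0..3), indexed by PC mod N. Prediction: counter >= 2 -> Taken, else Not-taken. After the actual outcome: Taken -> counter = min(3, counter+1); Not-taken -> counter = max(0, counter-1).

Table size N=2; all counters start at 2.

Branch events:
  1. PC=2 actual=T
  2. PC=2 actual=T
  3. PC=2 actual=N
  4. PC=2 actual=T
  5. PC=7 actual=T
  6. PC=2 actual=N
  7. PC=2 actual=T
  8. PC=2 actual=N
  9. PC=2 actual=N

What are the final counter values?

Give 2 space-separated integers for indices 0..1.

Ev 1: PC=2 idx=0 pred=T actual=T -> ctr[0]=3
Ev 2: PC=2 idx=0 pred=T actual=T -> ctr[0]=3
Ev 3: PC=2 idx=0 pred=T actual=N -> ctr[0]=2
Ev 4: PC=2 idx=0 pred=T actual=T -> ctr[0]=3
Ev 5: PC=7 idx=1 pred=T actual=T -> ctr[1]=3
Ev 6: PC=2 idx=0 pred=T actual=N -> ctr[0]=2
Ev 7: PC=2 idx=0 pred=T actual=T -> ctr[0]=3
Ev 8: PC=2 idx=0 pred=T actual=N -> ctr[0]=2
Ev 9: PC=2 idx=0 pred=T actual=N -> ctr[0]=1

Answer: 1 3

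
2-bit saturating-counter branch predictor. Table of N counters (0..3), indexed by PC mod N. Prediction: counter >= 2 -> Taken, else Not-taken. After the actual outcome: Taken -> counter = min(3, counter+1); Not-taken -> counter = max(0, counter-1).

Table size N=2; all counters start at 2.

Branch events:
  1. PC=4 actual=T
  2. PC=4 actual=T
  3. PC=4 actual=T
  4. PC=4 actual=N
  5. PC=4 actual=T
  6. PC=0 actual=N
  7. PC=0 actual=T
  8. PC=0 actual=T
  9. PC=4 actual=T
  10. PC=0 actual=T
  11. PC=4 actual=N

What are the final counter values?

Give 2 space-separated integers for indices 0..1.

Ev 1: PC=4 idx=0 pred=T actual=T -> ctr[0]=3
Ev 2: PC=4 idx=0 pred=T actual=T -> ctr[0]=3
Ev 3: PC=4 idx=0 pred=T actual=T -> ctr[0]=3
Ev 4: PC=4 idx=0 pred=T actual=N -> ctr[0]=2
Ev 5: PC=4 idx=0 pred=T actual=T -> ctr[0]=3
Ev 6: PC=0 idx=0 pred=T actual=N -> ctr[0]=2
Ev 7: PC=0 idx=0 pred=T actual=T -> ctr[0]=3
Ev 8: PC=0 idx=0 pred=T actual=T -> ctr[0]=3
Ev 9: PC=4 idx=0 pred=T actual=T -> ctr[0]=3
Ev 10: PC=0 idx=0 pred=T actual=T -> ctr[0]=3
Ev 11: PC=4 idx=0 pred=T actual=N -> ctr[0]=2

Answer: 2 2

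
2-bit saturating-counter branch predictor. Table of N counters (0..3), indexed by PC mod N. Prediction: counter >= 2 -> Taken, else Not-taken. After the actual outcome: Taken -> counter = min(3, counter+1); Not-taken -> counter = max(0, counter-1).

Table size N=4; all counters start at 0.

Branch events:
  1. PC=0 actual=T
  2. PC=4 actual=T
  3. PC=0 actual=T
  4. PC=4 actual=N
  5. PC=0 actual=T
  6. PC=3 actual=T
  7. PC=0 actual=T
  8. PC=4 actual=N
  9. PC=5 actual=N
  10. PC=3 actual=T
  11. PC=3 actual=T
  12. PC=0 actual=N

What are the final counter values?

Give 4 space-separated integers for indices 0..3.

Answer: 1 0 0 3

Derivation:
Ev 1: PC=0 idx=0 pred=N actual=T -> ctr[0]=1
Ev 2: PC=4 idx=0 pred=N actual=T -> ctr[0]=2
Ev 3: PC=0 idx=0 pred=T actual=T -> ctr[0]=3
Ev 4: PC=4 idx=0 pred=T actual=N -> ctr[0]=2
Ev 5: PC=0 idx=0 pred=T actual=T -> ctr[0]=3
Ev 6: PC=3 idx=3 pred=N actual=T -> ctr[3]=1
Ev 7: PC=0 idx=0 pred=T actual=T -> ctr[0]=3
Ev 8: PC=4 idx=0 pred=T actual=N -> ctr[0]=2
Ev 9: PC=5 idx=1 pred=N actual=N -> ctr[1]=0
Ev 10: PC=3 idx=3 pred=N actual=T -> ctr[3]=2
Ev 11: PC=3 idx=3 pred=T actual=T -> ctr[3]=3
Ev 12: PC=0 idx=0 pred=T actual=N -> ctr[0]=1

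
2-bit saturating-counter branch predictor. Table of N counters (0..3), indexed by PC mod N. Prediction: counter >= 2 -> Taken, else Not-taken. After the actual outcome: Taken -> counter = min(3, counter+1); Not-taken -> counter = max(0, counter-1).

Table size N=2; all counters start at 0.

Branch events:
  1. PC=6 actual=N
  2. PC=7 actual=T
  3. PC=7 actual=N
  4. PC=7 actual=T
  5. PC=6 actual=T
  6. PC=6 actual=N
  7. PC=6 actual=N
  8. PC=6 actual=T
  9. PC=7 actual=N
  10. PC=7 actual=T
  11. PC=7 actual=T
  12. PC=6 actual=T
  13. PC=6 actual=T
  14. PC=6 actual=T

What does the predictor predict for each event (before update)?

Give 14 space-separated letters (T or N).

Ev 1: PC=6 idx=0 pred=N actual=N -> ctr[0]=0
Ev 2: PC=7 idx=1 pred=N actual=T -> ctr[1]=1
Ev 3: PC=7 idx=1 pred=N actual=N -> ctr[1]=0
Ev 4: PC=7 idx=1 pred=N actual=T -> ctr[1]=1
Ev 5: PC=6 idx=0 pred=N actual=T -> ctr[0]=1
Ev 6: PC=6 idx=0 pred=N actual=N -> ctr[0]=0
Ev 7: PC=6 idx=0 pred=N actual=N -> ctr[0]=0
Ev 8: PC=6 idx=0 pred=N actual=T -> ctr[0]=1
Ev 9: PC=7 idx=1 pred=N actual=N -> ctr[1]=0
Ev 10: PC=7 idx=1 pred=N actual=T -> ctr[1]=1
Ev 11: PC=7 idx=1 pred=N actual=T -> ctr[1]=2
Ev 12: PC=6 idx=0 pred=N actual=T -> ctr[0]=2
Ev 13: PC=6 idx=0 pred=T actual=T -> ctr[0]=3
Ev 14: PC=6 idx=0 pred=T actual=T -> ctr[0]=3

Answer: N N N N N N N N N N N N T T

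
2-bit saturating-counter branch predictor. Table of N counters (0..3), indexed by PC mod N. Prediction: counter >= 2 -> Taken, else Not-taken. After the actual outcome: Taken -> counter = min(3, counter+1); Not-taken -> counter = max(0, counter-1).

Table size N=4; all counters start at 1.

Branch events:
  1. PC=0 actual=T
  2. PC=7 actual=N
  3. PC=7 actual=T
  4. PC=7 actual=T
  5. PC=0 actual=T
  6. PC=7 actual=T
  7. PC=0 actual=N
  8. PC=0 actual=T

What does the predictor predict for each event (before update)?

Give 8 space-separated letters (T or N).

Ev 1: PC=0 idx=0 pred=N actual=T -> ctr[0]=2
Ev 2: PC=7 idx=3 pred=N actual=N -> ctr[3]=0
Ev 3: PC=7 idx=3 pred=N actual=T -> ctr[3]=1
Ev 4: PC=7 idx=3 pred=N actual=T -> ctr[3]=2
Ev 5: PC=0 idx=0 pred=T actual=T -> ctr[0]=3
Ev 6: PC=7 idx=3 pred=T actual=T -> ctr[3]=3
Ev 7: PC=0 idx=0 pred=T actual=N -> ctr[0]=2
Ev 8: PC=0 idx=0 pred=T actual=T -> ctr[0]=3

Answer: N N N N T T T T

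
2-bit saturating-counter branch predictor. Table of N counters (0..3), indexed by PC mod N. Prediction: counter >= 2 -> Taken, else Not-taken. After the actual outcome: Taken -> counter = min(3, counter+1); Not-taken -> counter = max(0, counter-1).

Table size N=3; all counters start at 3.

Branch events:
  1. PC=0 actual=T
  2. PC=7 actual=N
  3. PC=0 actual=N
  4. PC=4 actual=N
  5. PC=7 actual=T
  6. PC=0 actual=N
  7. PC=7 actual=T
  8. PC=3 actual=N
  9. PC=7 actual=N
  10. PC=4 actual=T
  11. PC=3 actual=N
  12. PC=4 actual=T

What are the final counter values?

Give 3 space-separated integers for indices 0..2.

Answer: 0 3 3

Derivation:
Ev 1: PC=0 idx=0 pred=T actual=T -> ctr[0]=3
Ev 2: PC=7 idx=1 pred=T actual=N -> ctr[1]=2
Ev 3: PC=0 idx=0 pred=T actual=N -> ctr[0]=2
Ev 4: PC=4 idx=1 pred=T actual=N -> ctr[1]=1
Ev 5: PC=7 idx=1 pred=N actual=T -> ctr[1]=2
Ev 6: PC=0 idx=0 pred=T actual=N -> ctr[0]=1
Ev 7: PC=7 idx=1 pred=T actual=T -> ctr[1]=3
Ev 8: PC=3 idx=0 pred=N actual=N -> ctr[0]=0
Ev 9: PC=7 idx=1 pred=T actual=N -> ctr[1]=2
Ev 10: PC=4 idx=1 pred=T actual=T -> ctr[1]=3
Ev 11: PC=3 idx=0 pred=N actual=N -> ctr[0]=0
Ev 12: PC=4 idx=1 pred=T actual=T -> ctr[1]=3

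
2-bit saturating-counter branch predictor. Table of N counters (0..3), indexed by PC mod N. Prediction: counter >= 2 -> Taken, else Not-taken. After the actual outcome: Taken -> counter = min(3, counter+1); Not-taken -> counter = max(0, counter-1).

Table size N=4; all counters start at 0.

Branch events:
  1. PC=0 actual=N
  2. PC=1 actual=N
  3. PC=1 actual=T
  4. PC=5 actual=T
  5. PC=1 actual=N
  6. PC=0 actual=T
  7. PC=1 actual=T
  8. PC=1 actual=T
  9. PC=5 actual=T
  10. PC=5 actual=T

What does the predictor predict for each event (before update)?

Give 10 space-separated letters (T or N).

Ev 1: PC=0 idx=0 pred=N actual=N -> ctr[0]=0
Ev 2: PC=1 idx=1 pred=N actual=N -> ctr[1]=0
Ev 3: PC=1 idx=1 pred=N actual=T -> ctr[1]=1
Ev 4: PC=5 idx=1 pred=N actual=T -> ctr[1]=2
Ev 5: PC=1 idx=1 pred=T actual=N -> ctr[1]=1
Ev 6: PC=0 idx=0 pred=N actual=T -> ctr[0]=1
Ev 7: PC=1 idx=1 pred=N actual=T -> ctr[1]=2
Ev 8: PC=1 idx=1 pred=T actual=T -> ctr[1]=3
Ev 9: PC=5 idx=1 pred=T actual=T -> ctr[1]=3
Ev 10: PC=5 idx=1 pred=T actual=T -> ctr[1]=3

Answer: N N N N T N N T T T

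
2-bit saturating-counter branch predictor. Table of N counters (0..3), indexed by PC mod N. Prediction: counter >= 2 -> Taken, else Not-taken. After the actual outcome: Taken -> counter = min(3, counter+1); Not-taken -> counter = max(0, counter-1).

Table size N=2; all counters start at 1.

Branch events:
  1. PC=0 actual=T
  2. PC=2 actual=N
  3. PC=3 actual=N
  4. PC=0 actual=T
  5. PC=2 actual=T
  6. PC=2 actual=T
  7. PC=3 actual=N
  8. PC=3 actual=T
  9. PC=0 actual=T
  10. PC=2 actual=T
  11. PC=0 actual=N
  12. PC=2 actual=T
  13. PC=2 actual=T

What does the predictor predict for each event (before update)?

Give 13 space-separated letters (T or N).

Ev 1: PC=0 idx=0 pred=N actual=T -> ctr[0]=2
Ev 2: PC=2 idx=0 pred=T actual=N -> ctr[0]=1
Ev 3: PC=3 idx=1 pred=N actual=N -> ctr[1]=0
Ev 4: PC=0 idx=0 pred=N actual=T -> ctr[0]=2
Ev 5: PC=2 idx=0 pred=T actual=T -> ctr[0]=3
Ev 6: PC=2 idx=0 pred=T actual=T -> ctr[0]=3
Ev 7: PC=3 idx=1 pred=N actual=N -> ctr[1]=0
Ev 8: PC=3 idx=1 pred=N actual=T -> ctr[1]=1
Ev 9: PC=0 idx=0 pred=T actual=T -> ctr[0]=3
Ev 10: PC=2 idx=0 pred=T actual=T -> ctr[0]=3
Ev 11: PC=0 idx=0 pred=T actual=N -> ctr[0]=2
Ev 12: PC=2 idx=0 pred=T actual=T -> ctr[0]=3
Ev 13: PC=2 idx=0 pred=T actual=T -> ctr[0]=3

Answer: N T N N T T N N T T T T T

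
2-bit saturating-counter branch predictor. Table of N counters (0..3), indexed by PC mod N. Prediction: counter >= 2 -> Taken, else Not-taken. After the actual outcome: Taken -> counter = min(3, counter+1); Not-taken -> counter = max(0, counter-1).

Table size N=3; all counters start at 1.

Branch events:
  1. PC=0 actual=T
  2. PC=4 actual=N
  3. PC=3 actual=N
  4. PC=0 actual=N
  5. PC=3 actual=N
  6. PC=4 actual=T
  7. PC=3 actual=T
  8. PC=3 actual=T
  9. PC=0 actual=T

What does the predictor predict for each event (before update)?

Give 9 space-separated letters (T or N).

Ev 1: PC=0 idx=0 pred=N actual=T -> ctr[0]=2
Ev 2: PC=4 idx=1 pred=N actual=N -> ctr[1]=0
Ev 3: PC=3 idx=0 pred=T actual=N -> ctr[0]=1
Ev 4: PC=0 idx=0 pred=N actual=N -> ctr[0]=0
Ev 5: PC=3 idx=0 pred=N actual=N -> ctr[0]=0
Ev 6: PC=4 idx=1 pred=N actual=T -> ctr[1]=1
Ev 7: PC=3 idx=0 pred=N actual=T -> ctr[0]=1
Ev 8: PC=3 idx=0 pred=N actual=T -> ctr[0]=2
Ev 9: PC=0 idx=0 pred=T actual=T -> ctr[0]=3

Answer: N N T N N N N N T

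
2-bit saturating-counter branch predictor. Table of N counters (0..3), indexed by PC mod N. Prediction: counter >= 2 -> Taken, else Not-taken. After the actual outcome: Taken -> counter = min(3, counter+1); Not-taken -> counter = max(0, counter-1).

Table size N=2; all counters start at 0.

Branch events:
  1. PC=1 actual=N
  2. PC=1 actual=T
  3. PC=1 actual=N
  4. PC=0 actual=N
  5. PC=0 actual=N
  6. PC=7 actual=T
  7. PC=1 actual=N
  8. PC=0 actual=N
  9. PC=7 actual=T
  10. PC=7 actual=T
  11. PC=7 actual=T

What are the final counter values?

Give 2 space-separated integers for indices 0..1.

Answer: 0 3

Derivation:
Ev 1: PC=1 idx=1 pred=N actual=N -> ctr[1]=0
Ev 2: PC=1 idx=1 pred=N actual=T -> ctr[1]=1
Ev 3: PC=1 idx=1 pred=N actual=N -> ctr[1]=0
Ev 4: PC=0 idx=0 pred=N actual=N -> ctr[0]=0
Ev 5: PC=0 idx=0 pred=N actual=N -> ctr[0]=0
Ev 6: PC=7 idx=1 pred=N actual=T -> ctr[1]=1
Ev 7: PC=1 idx=1 pred=N actual=N -> ctr[1]=0
Ev 8: PC=0 idx=0 pred=N actual=N -> ctr[0]=0
Ev 9: PC=7 idx=1 pred=N actual=T -> ctr[1]=1
Ev 10: PC=7 idx=1 pred=N actual=T -> ctr[1]=2
Ev 11: PC=7 idx=1 pred=T actual=T -> ctr[1]=3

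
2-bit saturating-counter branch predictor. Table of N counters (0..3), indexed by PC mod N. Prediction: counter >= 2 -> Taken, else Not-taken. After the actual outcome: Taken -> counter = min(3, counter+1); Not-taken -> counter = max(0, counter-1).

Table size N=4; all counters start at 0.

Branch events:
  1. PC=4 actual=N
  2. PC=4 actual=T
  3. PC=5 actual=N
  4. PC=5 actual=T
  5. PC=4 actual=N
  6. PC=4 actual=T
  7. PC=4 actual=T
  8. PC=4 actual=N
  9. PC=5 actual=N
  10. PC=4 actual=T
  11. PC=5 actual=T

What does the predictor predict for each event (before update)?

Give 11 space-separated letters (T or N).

Ev 1: PC=4 idx=0 pred=N actual=N -> ctr[0]=0
Ev 2: PC=4 idx=0 pred=N actual=T -> ctr[0]=1
Ev 3: PC=5 idx=1 pred=N actual=N -> ctr[1]=0
Ev 4: PC=5 idx=1 pred=N actual=T -> ctr[1]=1
Ev 5: PC=4 idx=0 pred=N actual=N -> ctr[0]=0
Ev 6: PC=4 idx=0 pred=N actual=T -> ctr[0]=1
Ev 7: PC=4 idx=0 pred=N actual=T -> ctr[0]=2
Ev 8: PC=4 idx=0 pred=T actual=N -> ctr[0]=1
Ev 9: PC=5 idx=1 pred=N actual=N -> ctr[1]=0
Ev 10: PC=4 idx=0 pred=N actual=T -> ctr[0]=2
Ev 11: PC=5 idx=1 pred=N actual=T -> ctr[1]=1

Answer: N N N N N N N T N N N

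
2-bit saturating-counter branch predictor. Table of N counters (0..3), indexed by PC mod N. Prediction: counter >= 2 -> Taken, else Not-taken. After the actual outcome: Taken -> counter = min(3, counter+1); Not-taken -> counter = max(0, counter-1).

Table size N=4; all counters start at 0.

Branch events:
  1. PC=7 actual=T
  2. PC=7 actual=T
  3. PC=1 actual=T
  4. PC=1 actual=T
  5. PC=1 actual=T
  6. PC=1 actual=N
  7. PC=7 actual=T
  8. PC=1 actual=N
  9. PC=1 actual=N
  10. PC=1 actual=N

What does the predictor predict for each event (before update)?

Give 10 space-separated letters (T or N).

Answer: N N N N T T T T N N

Derivation:
Ev 1: PC=7 idx=3 pred=N actual=T -> ctr[3]=1
Ev 2: PC=7 idx=3 pred=N actual=T -> ctr[3]=2
Ev 3: PC=1 idx=1 pred=N actual=T -> ctr[1]=1
Ev 4: PC=1 idx=1 pred=N actual=T -> ctr[1]=2
Ev 5: PC=1 idx=1 pred=T actual=T -> ctr[1]=3
Ev 6: PC=1 idx=1 pred=T actual=N -> ctr[1]=2
Ev 7: PC=7 idx=3 pred=T actual=T -> ctr[3]=3
Ev 8: PC=1 idx=1 pred=T actual=N -> ctr[1]=1
Ev 9: PC=1 idx=1 pred=N actual=N -> ctr[1]=0
Ev 10: PC=1 idx=1 pred=N actual=N -> ctr[1]=0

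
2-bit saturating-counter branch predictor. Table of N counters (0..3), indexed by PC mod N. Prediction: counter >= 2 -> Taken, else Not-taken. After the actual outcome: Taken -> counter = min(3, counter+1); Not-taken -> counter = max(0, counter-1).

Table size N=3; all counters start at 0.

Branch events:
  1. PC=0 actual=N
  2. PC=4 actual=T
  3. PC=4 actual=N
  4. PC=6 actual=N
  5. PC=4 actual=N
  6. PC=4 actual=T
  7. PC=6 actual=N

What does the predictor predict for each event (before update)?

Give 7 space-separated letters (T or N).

Answer: N N N N N N N

Derivation:
Ev 1: PC=0 idx=0 pred=N actual=N -> ctr[0]=0
Ev 2: PC=4 idx=1 pred=N actual=T -> ctr[1]=1
Ev 3: PC=4 idx=1 pred=N actual=N -> ctr[1]=0
Ev 4: PC=6 idx=0 pred=N actual=N -> ctr[0]=0
Ev 5: PC=4 idx=1 pred=N actual=N -> ctr[1]=0
Ev 6: PC=4 idx=1 pred=N actual=T -> ctr[1]=1
Ev 7: PC=6 idx=0 pred=N actual=N -> ctr[0]=0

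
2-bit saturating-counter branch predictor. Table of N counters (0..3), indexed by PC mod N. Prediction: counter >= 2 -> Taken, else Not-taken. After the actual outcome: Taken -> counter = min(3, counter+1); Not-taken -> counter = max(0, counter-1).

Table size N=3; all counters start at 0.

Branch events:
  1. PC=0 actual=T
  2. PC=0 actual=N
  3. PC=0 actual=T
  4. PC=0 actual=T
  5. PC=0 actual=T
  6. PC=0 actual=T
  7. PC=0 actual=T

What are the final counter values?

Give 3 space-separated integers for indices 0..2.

Ev 1: PC=0 idx=0 pred=N actual=T -> ctr[0]=1
Ev 2: PC=0 idx=0 pred=N actual=N -> ctr[0]=0
Ev 3: PC=0 idx=0 pred=N actual=T -> ctr[0]=1
Ev 4: PC=0 idx=0 pred=N actual=T -> ctr[0]=2
Ev 5: PC=0 idx=0 pred=T actual=T -> ctr[0]=3
Ev 6: PC=0 idx=0 pred=T actual=T -> ctr[0]=3
Ev 7: PC=0 idx=0 pred=T actual=T -> ctr[0]=3

Answer: 3 0 0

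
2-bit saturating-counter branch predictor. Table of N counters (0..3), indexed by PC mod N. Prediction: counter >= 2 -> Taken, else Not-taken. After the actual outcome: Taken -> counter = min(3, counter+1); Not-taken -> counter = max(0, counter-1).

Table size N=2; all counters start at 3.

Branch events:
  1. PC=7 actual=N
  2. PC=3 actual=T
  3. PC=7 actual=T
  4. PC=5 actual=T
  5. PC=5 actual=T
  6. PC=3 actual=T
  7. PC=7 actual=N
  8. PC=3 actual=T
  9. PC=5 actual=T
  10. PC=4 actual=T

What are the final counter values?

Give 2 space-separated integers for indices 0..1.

Answer: 3 3

Derivation:
Ev 1: PC=7 idx=1 pred=T actual=N -> ctr[1]=2
Ev 2: PC=3 idx=1 pred=T actual=T -> ctr[1]=3
Ev 3: PC=7 idx=1 pred=T actual=T -> ctr[1]=3
Ev 4: PC=5 idx=1 pred=T actual=T -> ctr[1]=3
Ev 5: PC=5 idx=1 pred=T actual=T -> ctr[1]=3
Ev 6: PC=3 idx=1 pred=T actual=T -> ctr[1]=3
Ev 7: PC=7 idx=1 pred=T actual=N -> ctr[1]=2
Ev 8: PC=3 idx=1 pred=T actual=T -> ctr[1]=3
Ev 9: PC=5 idx=1 pred=T actual=T -> ctr[1]=3
Ev 10: PC=4 idx=0 pred=T actual=T -> ctr[0]=3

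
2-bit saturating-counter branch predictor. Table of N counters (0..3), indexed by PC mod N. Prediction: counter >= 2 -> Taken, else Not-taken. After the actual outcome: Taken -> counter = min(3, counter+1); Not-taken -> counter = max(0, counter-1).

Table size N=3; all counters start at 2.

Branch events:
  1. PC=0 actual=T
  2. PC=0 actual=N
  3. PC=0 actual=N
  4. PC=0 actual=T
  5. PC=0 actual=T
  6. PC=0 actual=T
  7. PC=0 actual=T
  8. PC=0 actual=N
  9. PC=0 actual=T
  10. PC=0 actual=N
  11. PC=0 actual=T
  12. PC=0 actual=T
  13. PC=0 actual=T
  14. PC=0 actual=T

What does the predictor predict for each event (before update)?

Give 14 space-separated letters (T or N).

Ev 1: PC=0 idx=0 pred=T actual=T -> ctr[0]=3
Ev 2: PC=0 idx=0 pred=T actual=N -> ctr[0]=2
Ev 3: PC=0 idx=0 pred=T actual=N -> ctr[0]=1
Ev 4: PC=0 idx=0 pred=N actual=T -> ctr[0]=2
Ev 5: PC=0 idx=0 pred=T actual=T -> ctr[0]=3
Ev 6: PC=0 idx=0 pred=T actual=T -> ctr[0]=3
Ev 7: PC=0 idx=0 pred=T actual=T -> ctr[0]=3
Ev 8: PC=0 idx=0 pred=T actual=N -> ctr[0]=2
Ev 9: PC=0 idx=0 pred=T actual=T -> ctr[0]=3
Ev 10: PC=0 idx=0 pred=T actual=N -> ctr[0]=2
Ev 11: PC=0 idx=0 pred=T actual=T -> ctr[0]=3
Ev 12: PC=0 idx=0 pred=T actual=T -> ctr[0]=3
Ev 13: PC=0 idx=0 pred=T actual=T -> ctr[0]=3
Ev 14: PC=0 idx=0 pred=T actual=T -> ctr[0]=3

Answer: T T T N T T T T T T T T T T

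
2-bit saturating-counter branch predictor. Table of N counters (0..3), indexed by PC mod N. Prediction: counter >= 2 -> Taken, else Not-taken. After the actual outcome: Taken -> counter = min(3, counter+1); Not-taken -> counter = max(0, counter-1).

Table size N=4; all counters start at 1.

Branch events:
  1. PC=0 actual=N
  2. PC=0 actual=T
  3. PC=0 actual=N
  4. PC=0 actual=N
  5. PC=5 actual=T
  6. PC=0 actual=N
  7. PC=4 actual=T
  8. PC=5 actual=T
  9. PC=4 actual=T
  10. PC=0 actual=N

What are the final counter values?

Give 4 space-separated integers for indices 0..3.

Ev 1: PC=0 idx=0 pred=N actual=N -> ctr[0]=0
Ev 2: PC=0 idx=0 pred=N actual=T -> ctr[0]=1
Ev 3: PC=0 idx=0 pred=N actual=N -> ctr[0]=0
Ev 4: PC=0 idx=0 pred=N actual=N -> ctr[0]=0
Ev 5: PC=5 idx=1 pred=N actual=T -> ctr[1]=2
Ev 6: PC=0 idx=0 pred=N actual=N -> ctr[0]=0
Ev 7: PC=4 idx=0 pred=N actual=T -> ctr[0]=1
Ev 8: PC=5 idx=1 pred=T actual=T -> ctr[1]=3
Ev 9: PC=4 idx=0 pred=N actual=T -> ctr[0]=2
Ev 10: PC=0 idx=0 pred=T actual=N -> ctr[0]=1

Answer: 1 3 1 1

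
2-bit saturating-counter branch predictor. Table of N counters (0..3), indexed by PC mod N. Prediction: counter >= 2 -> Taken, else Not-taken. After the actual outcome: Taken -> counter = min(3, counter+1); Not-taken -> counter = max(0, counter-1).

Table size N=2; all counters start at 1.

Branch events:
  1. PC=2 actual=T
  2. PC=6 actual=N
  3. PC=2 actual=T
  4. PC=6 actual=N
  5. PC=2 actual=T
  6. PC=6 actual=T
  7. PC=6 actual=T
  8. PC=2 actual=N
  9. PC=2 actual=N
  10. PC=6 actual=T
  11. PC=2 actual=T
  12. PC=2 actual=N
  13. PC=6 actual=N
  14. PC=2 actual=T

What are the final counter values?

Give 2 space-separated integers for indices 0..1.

Ev 1: PC=2 idx=0 pred=N actual=T -> ctr[0]=2
Ev 2: PC=6 idx=0 pred=T actual=N -> ctr[0]=1
Ev 3: PC=2 idx=0 pred=N actual=T -> ctr[0]=2
Ev 4: PC=6 idx=0 pred=T actual=N -> ctr[0]=1
Ev 5: PC=2 idx=0 pred=N actual=T -> ctr[0]=2
Ev 6: PC=6 idx=0 pred=T actual=T -> ctr[0]=3
Ev 7: PC=6 idx=0 pred=T actual=T -> ctr[0]=3
Ev 8: PC=2 idx=0 pred=T actual=N -> ctr[0]=2
Ev 9: PC=2 idx=0 pred=T actual=N -> ctr[0]=1
Ev 10: PC=6 idx=0 pred=N actual=T -> ctr[0]=2
Ev 11: PC=2 idx=0 pred=T actual=T -> ctr[0]=3
Ev 12: PC=2 idx=0 pred=T actual=N -> ctr[0]=2
Ev 13: PC=6 idx=0 pred=T actual=N -> ctr[0]=1
Ev 14: PC=2 idx=0 pred=N actual=T -> ctr[0]=2

Answer: 2 1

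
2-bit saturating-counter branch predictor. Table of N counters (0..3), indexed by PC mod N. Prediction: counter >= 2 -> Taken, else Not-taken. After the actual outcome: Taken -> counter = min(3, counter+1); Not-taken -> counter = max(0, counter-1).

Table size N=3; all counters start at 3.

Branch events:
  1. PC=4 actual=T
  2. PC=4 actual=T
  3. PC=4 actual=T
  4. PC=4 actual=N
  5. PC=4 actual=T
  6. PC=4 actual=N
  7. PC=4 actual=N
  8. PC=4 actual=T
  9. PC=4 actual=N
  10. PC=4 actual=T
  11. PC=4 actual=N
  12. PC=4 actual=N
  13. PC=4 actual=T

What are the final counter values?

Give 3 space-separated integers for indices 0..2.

Answer: 3 1 3

Derivation:
Ev 1: PC=4 idx=1 pred=T actual=T -> ctr[1]=3
Ev 2: PC=4 idx=1 pred=T actual=T -> ctr[1]=3
Ev 3: PC=4 idx=1 pred=T actual=T -> ctr[1]=3
Ev 4: PC=4 idx=1 pred=T actual=N -> ctr[1]=2
Ev 5: PC=4 idx=1 pred=T actual=T -> ctr[1]=3
Ev 6: PC=4 idx=1 pred=T actual=N -> ctr[1]=2
Ev 7: PC=4 idx=1 pred=T actual=N -> ctr[1]=1
Ev 8: PC=4 idx=1 pred=N actual=T -> ctr[1]=2
Ev 9: PC=4 idx=1 pred=T actual=N -> ctr[1]=1
Ev 10: PC=4 idx=1 pred=N actual=T -> ctr[1]=2
Ev 11: PC=4 idx=1 pred=T actual=N -> ctr[1]=1
Ev 12: PC=4 idx=1 pred=N actual=N -> ctr[1]=0
Ev 13: PC=4 idx=1 pred=N actual=T -> ctr[1]=1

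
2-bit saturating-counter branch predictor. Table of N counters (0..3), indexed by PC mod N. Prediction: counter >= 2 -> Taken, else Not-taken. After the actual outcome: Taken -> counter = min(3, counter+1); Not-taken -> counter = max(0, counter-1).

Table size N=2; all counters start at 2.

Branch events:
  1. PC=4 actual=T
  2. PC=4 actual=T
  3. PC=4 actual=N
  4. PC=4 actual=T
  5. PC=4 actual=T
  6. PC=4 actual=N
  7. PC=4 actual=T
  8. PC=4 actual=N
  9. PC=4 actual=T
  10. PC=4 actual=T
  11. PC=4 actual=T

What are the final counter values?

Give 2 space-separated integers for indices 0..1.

Ev 1: PC=4 idx=0 pred=T actual=T -> ctr[0]=3
Ev 2: PC=4 idx=0 pred=T actual=T -> ctr[0]=3
Ev 3: PC=4 idx=0 pred=T actual=N -> ctr[0]=2
Ev 4: PC=4 idx=0 pred=T actual=T -> ctr[0]=3
Ev 5: PC=4 idx=0 pred=T actual=T -> ctr[0]=3
Ev 6: PC=4 idx=0 pred=T actual=N -> ctr[0]=2
Ev 7: PC=4 idx=0 pred=T actual=T -> ctr[0]=3
Ev 8: PC=4 idx=0 pred=T actual=N -> ctr[0]=2
Ev 9: PC=4 idx=0 pred=T actual=T -> ctr[0]=3
Ev 10: PC=4 idx=0 pred=T actual=T -> ctr[0]=3
Ev 11: PC=4 idx=0 pred=T actual=T -> ctr[0]=3

Answer: 3 2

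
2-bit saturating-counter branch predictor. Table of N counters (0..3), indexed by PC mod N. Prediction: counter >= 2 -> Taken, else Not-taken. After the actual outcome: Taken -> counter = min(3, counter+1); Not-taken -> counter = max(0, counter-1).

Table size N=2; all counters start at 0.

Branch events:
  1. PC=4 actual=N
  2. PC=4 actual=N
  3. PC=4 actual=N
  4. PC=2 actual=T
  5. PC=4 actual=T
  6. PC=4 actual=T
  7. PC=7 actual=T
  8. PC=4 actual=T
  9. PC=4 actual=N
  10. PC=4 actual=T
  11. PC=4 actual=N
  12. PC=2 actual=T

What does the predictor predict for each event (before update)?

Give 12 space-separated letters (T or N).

Answer: N N N N N T N T T T T T

Derivation:
Ev 1: PC=4 idx=0 pred=N actual=N -> ctr[0]=0
Ev 2: PC=4 idx=0 pred=N actual=N -> ctr[0]=0
Ev 3: PC=4 idx=0 pred=N actual=N -> ctr[0]=0
Ev 4: PC=2 idx=0 pred=N actual=T -> ctr[0]=1
Ev 5: PC=4 idx=0 pred=N actual=T -> ctr[0]=2
Ev 6: PC=4 idx=0 pred=T actual=T -> ctr[0]=3
Ev 7: PC=7 idx=1 pred=N actual=T -> ctr[1]=1
Ev 8: PC=4 idx=0 pred=T actual=T -> ctr[0]=3
Ev 9: PC=4 idx=0 pred=T actual=N -> ctr[0]=2
Ev 10: PC=4 idx=0 pred=T actual=T -> ctr[0]=3
Ev 11: PC=4 idx=0 pred=T actual=N -> ctr[0]=2
Ev 12: PC=2 idx=0 pred=T actual=T -> ctr[0]=3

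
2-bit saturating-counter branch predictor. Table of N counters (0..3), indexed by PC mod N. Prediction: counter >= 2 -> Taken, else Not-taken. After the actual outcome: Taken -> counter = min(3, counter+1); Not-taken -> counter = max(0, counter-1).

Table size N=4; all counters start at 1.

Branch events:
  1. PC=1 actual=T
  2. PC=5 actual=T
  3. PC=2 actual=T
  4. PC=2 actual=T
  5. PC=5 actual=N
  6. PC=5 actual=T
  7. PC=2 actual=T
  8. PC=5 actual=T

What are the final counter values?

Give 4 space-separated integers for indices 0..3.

Ev 1: PC=1 idx=1 pred=N actual=T -> ctr[1]=2
Ev 2: PC=5 idx=1 pred=T actual=T -> ctr[1]=3
Ev 3: PC=2 idx=2 pred=N actual=T -> ctr[2]=2
Ev 4: PC=2 idx=2 pred=T actual=T -> ctr[2]=3
Ev 5: PC=5 idx=1 pred=T actual=N -> ctr[1]=2
Ev 6: PC=5 idx=1 pred=T actual=T -> ctr[1]=3
Ev 7: PC=2 idx=2 pred=T actual=T -> ctr[2]=3
Ev 8: PC=5 idx=1 pred=T actual=T -> ctr[1]=3

Answer: 1 3 3 1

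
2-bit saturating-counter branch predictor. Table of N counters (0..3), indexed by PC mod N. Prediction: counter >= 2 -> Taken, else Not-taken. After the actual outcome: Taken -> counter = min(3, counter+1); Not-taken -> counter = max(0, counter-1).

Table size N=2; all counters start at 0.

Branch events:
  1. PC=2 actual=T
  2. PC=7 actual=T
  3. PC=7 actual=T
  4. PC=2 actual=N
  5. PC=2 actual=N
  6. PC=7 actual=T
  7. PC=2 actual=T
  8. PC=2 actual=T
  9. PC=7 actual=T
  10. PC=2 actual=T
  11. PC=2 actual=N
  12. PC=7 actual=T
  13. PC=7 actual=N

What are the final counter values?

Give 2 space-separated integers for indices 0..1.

Ev 1: PC=2 idx=0 pred=N actual=T -> ctr[0]=1
Ev 2: PC=7 idx=1 pred=N actual=T -> ctr[1]=1
Ev 3: PC=7 idx=1 pred=N actual=T -> ctr[1]=2
Ev 4: PC=2 idx=0 pred=N actual=N -> ctr[0]=0
Ev 5: PC=2 idx=0 pred=N actual=N -> ctr[0]=0
Ev 6: PC=7 idx=1 pred=T actual=T -> ctr[1]=3
Ev 7: PC=2 idx=0 pred=N actual=T -> ctr[0]=1
Ev 8: PC=2 idx=0 pred=N actual=T -> ctr[0]=2
Ev 9: PC=7 idx=1 pred=T actual=T -> ctr[1]=3
Ev 10: PC=2 idx=0 pred=T actual=T -> ctr[0]=3
Ev 11: PC=2 idx=0 pred=T actual=N -> ctr[0]=2
Ev 12: PC=7 idx=1 pred=T actual=T -> ctr[1]=3
Ev 13: PC=7 idx=1 pred=T actual=N -> ctr[1]=2

Answer: 2 2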